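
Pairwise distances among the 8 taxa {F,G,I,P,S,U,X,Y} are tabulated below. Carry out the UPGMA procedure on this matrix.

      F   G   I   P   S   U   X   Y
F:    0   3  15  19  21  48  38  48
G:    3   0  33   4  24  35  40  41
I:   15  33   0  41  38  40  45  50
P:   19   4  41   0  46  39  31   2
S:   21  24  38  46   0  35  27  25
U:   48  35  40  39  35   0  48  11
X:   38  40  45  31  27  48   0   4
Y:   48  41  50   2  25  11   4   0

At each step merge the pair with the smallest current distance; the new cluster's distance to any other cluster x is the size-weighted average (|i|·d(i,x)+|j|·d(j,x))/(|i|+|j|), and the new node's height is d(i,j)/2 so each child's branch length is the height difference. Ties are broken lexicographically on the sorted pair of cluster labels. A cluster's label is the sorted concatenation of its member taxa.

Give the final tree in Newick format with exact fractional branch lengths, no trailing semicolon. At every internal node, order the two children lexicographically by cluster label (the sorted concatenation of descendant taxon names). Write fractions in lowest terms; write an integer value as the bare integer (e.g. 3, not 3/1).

1. join P+Y (d=2) ⇒ PY; edges |P|=1, |Y|=1
  updated: d(F,PY)=67/2, d(G,PY)=45/2, d(I,PY)=91/2, d(PY,S)=71/2, d(PY,U)=25, d(PY,X)=35/2
2. join F+G (d=3) ⇒ FG; edges |F|=3/2, |G|=3/2
  updated: d(FG,I)=24, d(FG,PY)=28, d(FG,S)=45/2, d(FG,U)=83/2, d(FG,X)=39
3. join PY+X (d=35/2) ⇒ PXY; edges |PY|=31/4, |X|=35/4
  updated: d(FG,PXY)=95/3, d(I,PXY)=136/3, d(PXY,S)=98/3, d(PXY,U)=98/3
4. join FG+S (d=45/2) ⇒ FGS; edges |FG|=39/4, |S|=45/4
  updated: d(FGS,I)=86/3, d(FGS,PXY)=32, d(FGS,U)=118/3
5. join FGS+I (d=86/3) ⇒ FGIS; edges |FGS|=37/12, |I|=43/3
  updated: d(FGIS,PXY)=106/3, d(FGIS,U)=79/2
6. join PXY+U (d=98/3) ⇒ PUXY; edges |PXY|=91/12, |U|=49/3
  updated: d(FGIS,PUXY)=291/8
7. join FGIS+PUXY (d=291/8) ⇒ FGIPSUXY; edges |FGIS|=185/48, |PUXY|=89/48
final tree: ((((F:3/2,G:3/2):39/4,S:45/4):37/12,I:43/3):185/48,(((P:1,Y:1):31/4,X:35/4):91/12,U:49/3):89/48)
total length: 2149/24

((((F:3/2,G:3/2):39/4,S:45/4):37/12,I:43/3):185/48,(((P:1,Y:1):31/4,X:35/4):91/12,U:49/3):89/48)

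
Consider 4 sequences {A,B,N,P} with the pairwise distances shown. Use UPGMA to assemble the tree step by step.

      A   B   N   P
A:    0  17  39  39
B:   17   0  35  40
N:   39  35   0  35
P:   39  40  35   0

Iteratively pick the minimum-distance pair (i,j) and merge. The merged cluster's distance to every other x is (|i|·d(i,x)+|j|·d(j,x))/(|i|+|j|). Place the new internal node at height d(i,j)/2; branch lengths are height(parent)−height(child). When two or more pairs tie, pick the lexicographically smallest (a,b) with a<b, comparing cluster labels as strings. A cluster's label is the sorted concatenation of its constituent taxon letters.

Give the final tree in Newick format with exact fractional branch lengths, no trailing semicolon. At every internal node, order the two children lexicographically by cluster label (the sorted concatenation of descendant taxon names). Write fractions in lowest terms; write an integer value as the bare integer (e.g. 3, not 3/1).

step 1: merge (A,B) at d=17; branch lengths A→17/2, B→17/2; new cluster AB
  updated: d(AB,N)=37, d(AB,P)=79/2
step 2: merge (N,P) at d=35; branch lengths N→35/2, P→35/2; new cluster NP
  updated: d(AB,NP)=153/4
step 3: merge (AB,NP) at d=153/4; branch lengths AB→85/8, NP→13/8; new cluster ABNP
final tree: ((A:17/2,B:17/2):85/8,(N:35/2,P:35/2):13/8)
total length: 257/4

((A:17/2,B:17/2):85/8,(N:35/2,P:35/2):13/8)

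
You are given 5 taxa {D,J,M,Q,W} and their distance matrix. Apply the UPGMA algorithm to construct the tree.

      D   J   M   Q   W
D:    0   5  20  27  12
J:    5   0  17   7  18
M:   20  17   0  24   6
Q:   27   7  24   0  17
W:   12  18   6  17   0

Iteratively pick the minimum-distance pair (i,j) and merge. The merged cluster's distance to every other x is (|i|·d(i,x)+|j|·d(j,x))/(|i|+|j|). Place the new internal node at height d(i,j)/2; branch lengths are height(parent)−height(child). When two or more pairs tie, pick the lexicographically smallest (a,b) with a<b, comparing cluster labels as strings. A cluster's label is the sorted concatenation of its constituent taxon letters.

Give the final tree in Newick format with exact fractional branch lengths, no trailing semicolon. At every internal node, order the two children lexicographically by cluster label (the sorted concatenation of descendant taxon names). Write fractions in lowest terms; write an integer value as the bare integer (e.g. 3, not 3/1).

step 1: merge (D,J) at d=5; branch lengths D→5/2, J→5/2; new cluster DJ
  updated: d(DJ,M)=37/2, d(DJ,Q)=17, d(DJ,W)=15
step 2: merge (M,W) at d=6; branch lengths M→3, W→3; new cluster MW
  updated: d(DJ,MW)=67/4, d(MW,Q)=41/2
step 3: merge (DJ,MW) at d=67/4; branch lengths DJ→47/8, MW→43/8; new cluster DJMW
  updated: d(DJMW,Q)=75/4
step 4: merge (DJMW,Q) at d=75/4; branch lengths DJMW→1, Q→75/8; new cluster DJMQW
final tree: (((D:5/2,J:5/2):47/8,(M:3,W:3):43/8):1,Q:75/8)
total length: 261/8

(((D:5/2,J:5/2):47/8,(M:3,W:3):43/8):1,Q:75/8)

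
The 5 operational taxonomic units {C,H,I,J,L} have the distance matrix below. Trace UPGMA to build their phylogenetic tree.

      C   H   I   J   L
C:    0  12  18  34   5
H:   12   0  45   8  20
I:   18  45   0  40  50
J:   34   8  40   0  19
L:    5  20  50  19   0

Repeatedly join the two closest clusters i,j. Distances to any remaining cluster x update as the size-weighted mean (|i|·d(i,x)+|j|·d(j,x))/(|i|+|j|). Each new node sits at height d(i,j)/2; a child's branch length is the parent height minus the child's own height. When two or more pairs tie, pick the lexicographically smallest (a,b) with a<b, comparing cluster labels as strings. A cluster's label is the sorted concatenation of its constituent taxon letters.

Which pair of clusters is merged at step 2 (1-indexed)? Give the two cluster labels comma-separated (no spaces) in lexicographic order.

H,J

1. join C+L (d=5) ⇒ CL; edges |C|=5/2, |L|=5/2
  updated: d(CL,H)=16, d(CL,I)=34, d(CL,J)=53/2
2. join H+J (d=8) ⇒ HJ; edges |H|=4, |J|=4
  updated: d(CL,HJ)=85/4, d(HJ,I)=85/2
3. join CL+HJ (d=85/4) ⇒ CHJL; edges |CL|=65/8, |HJ|=53/8
  updated: d(CHJL,I)=153/4
4. join CHJL+I (d=153/4) ⇒ CHIJL; edges |CHJL|=17/2, |I|=153/8
final tree: (((C:5/2,L:5/2):65/8,(H:4,J:4):53/8):17/2,I:153/8)
total length: 443/8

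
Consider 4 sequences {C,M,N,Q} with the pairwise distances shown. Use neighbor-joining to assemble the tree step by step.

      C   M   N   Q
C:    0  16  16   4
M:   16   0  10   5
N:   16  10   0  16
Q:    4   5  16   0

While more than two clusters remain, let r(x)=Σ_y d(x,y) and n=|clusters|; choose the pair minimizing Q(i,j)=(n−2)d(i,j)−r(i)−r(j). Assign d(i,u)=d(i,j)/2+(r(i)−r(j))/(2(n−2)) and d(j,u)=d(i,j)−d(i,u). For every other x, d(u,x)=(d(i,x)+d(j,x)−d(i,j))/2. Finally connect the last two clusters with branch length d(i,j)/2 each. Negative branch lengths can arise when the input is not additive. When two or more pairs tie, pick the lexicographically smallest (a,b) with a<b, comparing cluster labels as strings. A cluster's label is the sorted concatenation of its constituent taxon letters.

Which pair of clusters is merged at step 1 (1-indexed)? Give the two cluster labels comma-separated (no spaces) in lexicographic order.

iteration 1: select C,Q (d=4, Q=-53); attach at lengths (19/4, -3/4); label the merged cluster CQ
  updated: d(CQ,M)=17/2, d(CQ,N)=14
iteration 2: select CQ,M (d=17/2, Q=-65/2); attach at lengths (25/4, 9/4); label the merged cluster CMQ
  updated: d(CMQ,N)=31/4
iteration 3: select CMQ,N (d=31/4); attach at lengths (31/8, 31/8); label the merged cluster CMNQ
final tree: (((C:19/4,Q:-3/4):25/4,M:9/4):31/8,N:31/8)
total length: 81/4

C,Q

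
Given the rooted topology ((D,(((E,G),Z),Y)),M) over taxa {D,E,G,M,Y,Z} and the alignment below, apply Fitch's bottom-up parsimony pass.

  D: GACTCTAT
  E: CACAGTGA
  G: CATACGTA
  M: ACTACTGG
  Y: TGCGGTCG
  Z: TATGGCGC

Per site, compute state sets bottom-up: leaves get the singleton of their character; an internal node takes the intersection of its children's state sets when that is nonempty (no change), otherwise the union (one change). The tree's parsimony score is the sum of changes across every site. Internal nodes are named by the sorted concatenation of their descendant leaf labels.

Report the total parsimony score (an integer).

EG@0: {C} ∩ {C} = {C} (intersection, +0)
EGZ@0: {C} ∪ {T} = {C,T} (union, +1)
EGYZ@0: {C,T} ∩ {T} = {T} (intersection, +0)
DEGYZ@0: {G} ∪ {T} = {G,T} (union, +1)
DEGMYZ@0: {G,T} ∪ {A} = {A,G,T} (union, +1)
EG@1: {A} ∩ {A} = {A} (intersection, +0)
EGZ@1: {A} ∩ {A} = {A} (intersection, +0)
EGYZ@1: {A} ∪ {G} = {A,G} (union, +1)
DEGYZ@1: {A} ∩ {A,G} = {A} (intersection, +0)
DEGMYZ@1: {A} ∪ {C} = {A,C} (union, +1)
EG@2: {C} ∪ {T} = {C,T} (union, +1)
EGZ@2: {C,T} ∩ {T} = {T} (intersection, +0)
EGYZ@2: {T} ∪ {C} = {C,T} (union, +1)
DEGYZ@2: {C} ∩ {C,T} = {C} (intersection, +0)
DEGMYZ@2: {C} ∪ {T} = {C,T} (union, +1)
EG@3: {A} ∩ {A} = {A} (intersection, +0)
EGZ@3: {A} ∪ {G} = {A,G} (union, +1)
EGYZ@3: {A,G} ∩ {G} = {G} (intersection, +0)
DEGYZ@3: {T} ∪ {G} = {G,T} (union, +1)
DEGMYZ@3: {G,T} ∪ {A} = {A,G,T} (union, +1)
EG@4: {G} ∪ {C} = {C,G} (union, +1)
EGZ@4: {C,G} ∩ {G} = {G} (intersection, +0)
EGYZ@4: {G} ∩ {G} = {G} (intersection, +0)
DEGYZ@4: {C} ∪ {G} = {C,G} (union, +1)
DEGMYZ@4: {C,G} ∩ {C} = {C} (intersection, +0)
EG@5: {T} ∪ {G} = {G,T} (union, +1)
EGZ@5: {G,T} ∪ {C} = {C,G,T} (union, +1)
EGYZ@5: {C,G,T} ∩ {T} = {T} (intersection, +0)
DEGYZ@5: {T} ∩ {T} = {T} (intersection, +0)
DEGMYZ@5: {T} ∩ {T} = {T} (intersection, +0)
EG@6: {G} ∪ {T} = {G,T} (union, +1)
EGZ@6: {G,T} ∩ {G} = {G} (intersection, +0)
EGYZ@6: {G} ∪ {C} = {C,G} (union, +1)
DEGYZ@6: {A} ∪ {C,G} = {A,C,G} (union, +1)
DEGMYZ@6: {A,C,G} ∩ {G} = {G} (intersection, +0)
EG@7: {A} ∩ {A} = {A} (intersection, +0)
EGZ@7: {A} ∪ {C} = {A,C} (union, +1)
EGYZ@7: {A,C} ∪ {G} = {A,C,G} (union, +1)
DEGYZ@7: {T} ∪ {A,C,G} = {A,C,G,T} (union, +1)
DEGMYZ@7: {A,C,G,T} ∩ {G} = {G} (intersection, +0)
per-site changes: [3, 2, 3, 3, 2, 2, 3, 3]; total = 21

21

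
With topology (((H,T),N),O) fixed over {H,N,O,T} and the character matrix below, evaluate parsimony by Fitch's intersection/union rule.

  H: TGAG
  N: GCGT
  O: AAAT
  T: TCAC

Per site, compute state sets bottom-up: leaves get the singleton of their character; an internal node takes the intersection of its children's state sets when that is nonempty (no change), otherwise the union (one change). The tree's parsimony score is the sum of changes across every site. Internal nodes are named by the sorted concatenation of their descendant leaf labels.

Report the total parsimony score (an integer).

site 0, node HT: H={T} ∩ T={T} → {T} (+0)
site 0, node HNT: HT={T} ∪ N={G} → {G,T} (+1)
site 0, node HNOT: HNT={G,T} ∪ O={A} → {A,G,T} (+1)
site 1, node HT: H={G} ∪ T={C} → {C,G} (+1)
site 1, node HNT: HT={C,G} ∩ N={C} → {C} (+0)
site 1, node HNOT: HNT={C} ∪ O={A} → {A,C} (+1)
site 2, node HT: H={A} ∩ T={A} → {A} (+0)
site 2, node HNT: HT={A} ∪ N={G} → {A,G} (+1)
site 2, node HNOT: HNT={A,G} ∩ O={A} → {A} (+0)
site 3, node HT: H={G} ∪ T={C} → {C,G} (+1)
site 3, node HNT: HT={C,G} ∪ N={T} → {C,G,T} (+1)
site 3, node HNOT: HNT={C,G,T} ∩ O={T} → {T} (+0)
per-site changes: [2, 2, 1, 2]; total = 7

7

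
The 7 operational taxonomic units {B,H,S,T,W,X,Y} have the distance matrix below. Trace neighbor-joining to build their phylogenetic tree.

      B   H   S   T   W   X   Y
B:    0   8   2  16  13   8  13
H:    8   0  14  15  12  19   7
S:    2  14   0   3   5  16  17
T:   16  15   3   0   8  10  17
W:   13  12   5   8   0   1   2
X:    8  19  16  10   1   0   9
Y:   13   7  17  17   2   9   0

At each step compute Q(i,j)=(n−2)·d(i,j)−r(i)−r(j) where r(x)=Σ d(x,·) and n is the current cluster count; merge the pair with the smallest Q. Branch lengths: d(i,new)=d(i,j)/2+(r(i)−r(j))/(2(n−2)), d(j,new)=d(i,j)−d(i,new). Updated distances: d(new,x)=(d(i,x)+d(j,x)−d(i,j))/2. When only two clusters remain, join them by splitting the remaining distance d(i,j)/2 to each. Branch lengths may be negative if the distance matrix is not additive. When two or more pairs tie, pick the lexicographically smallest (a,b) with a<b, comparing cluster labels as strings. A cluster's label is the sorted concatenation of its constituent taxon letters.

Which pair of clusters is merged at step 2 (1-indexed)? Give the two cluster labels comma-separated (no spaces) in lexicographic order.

H,Y

iteration 1: select S,T (d=3, Q=-111); attach at lengths (3/10, 27/10); label the merged cluster ST
  updated: d(B,ST)=15/2, d(H,ST)=13, d(ST,W)=5, d(ST,X)=23/2, d(ST,Y)=31/2
iteration 2: select H,Y (d=7, Q=-155/2); attach at lengths (81/16, 31/16); label the merged cluster HY
  updated: d(B,HY)=7, d(HY,ST)=43/4, d(HY,W)=7/2, d(HY,X)=21/2
iteration 3: select W,X (d=1, Q=-101/2); attach at lengths (-11/12, 23/12); label the merged cluster WX
  updated: d(B,WX)=10, d(HY,WX)=13/2, d(ST,WX)=31/4
iteration 4: select B,ST (d=15/2, Q=-71/2); attach at lengths (27/8, 33/8); label the merged cluster BST
  updated: d(BST,HY)=41/8, d(BST,WX)=41/8
iteration 5: select BST,HY (d=41/8, Q=-67/4); attach at lengths (15/8, 13/4); label the merged cluster BHSTY
  updated: d(BHSTY,WX)=13/4
iteration 6: select BHSTY,WX (d=13/4); attach at lengths (13/8, 13/8); label the merged cluster BHSTWXY
final tree: (((B:27/8,(S:3/10,T:27/10):33/8):15/8,(H:81/16,Y:31/16):13/4):13/8,(W:-11/12,X:23/12):13/8)
total length: 215/8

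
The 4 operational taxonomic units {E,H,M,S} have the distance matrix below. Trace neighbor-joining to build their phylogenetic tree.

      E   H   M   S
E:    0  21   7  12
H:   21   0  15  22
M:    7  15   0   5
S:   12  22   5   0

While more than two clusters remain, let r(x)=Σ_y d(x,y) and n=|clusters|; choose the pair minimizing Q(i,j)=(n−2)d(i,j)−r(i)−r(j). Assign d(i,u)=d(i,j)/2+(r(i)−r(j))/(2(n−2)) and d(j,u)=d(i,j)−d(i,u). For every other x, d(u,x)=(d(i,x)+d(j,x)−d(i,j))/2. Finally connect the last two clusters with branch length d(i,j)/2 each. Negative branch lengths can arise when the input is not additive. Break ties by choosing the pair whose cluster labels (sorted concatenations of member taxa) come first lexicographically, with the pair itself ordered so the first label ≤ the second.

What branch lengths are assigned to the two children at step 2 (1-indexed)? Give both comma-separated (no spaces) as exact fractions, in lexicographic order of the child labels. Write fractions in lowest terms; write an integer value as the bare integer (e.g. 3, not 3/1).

1,-1/2

step 1: merge (E,H) at d=21, Q=-56; branch lengths E→6, H→15; new cluster EH
  updated: d(EH,M)=1/2, d(EH,S)=13/2
step 2: merge (EH,M) at d=1/2, Q=-12; branch lengths EH→1, M→-1/2; new cluster EHM
  updated: d(EHM,S)=11/2
step 3: merge (EHM,S) at d=11/2; branch lengths EHM→11/4, S→11/4; new cluster EHMS
final tree: (((E:6,H:15):1,M:-1/2):11/4,S:11/4)
total length: 27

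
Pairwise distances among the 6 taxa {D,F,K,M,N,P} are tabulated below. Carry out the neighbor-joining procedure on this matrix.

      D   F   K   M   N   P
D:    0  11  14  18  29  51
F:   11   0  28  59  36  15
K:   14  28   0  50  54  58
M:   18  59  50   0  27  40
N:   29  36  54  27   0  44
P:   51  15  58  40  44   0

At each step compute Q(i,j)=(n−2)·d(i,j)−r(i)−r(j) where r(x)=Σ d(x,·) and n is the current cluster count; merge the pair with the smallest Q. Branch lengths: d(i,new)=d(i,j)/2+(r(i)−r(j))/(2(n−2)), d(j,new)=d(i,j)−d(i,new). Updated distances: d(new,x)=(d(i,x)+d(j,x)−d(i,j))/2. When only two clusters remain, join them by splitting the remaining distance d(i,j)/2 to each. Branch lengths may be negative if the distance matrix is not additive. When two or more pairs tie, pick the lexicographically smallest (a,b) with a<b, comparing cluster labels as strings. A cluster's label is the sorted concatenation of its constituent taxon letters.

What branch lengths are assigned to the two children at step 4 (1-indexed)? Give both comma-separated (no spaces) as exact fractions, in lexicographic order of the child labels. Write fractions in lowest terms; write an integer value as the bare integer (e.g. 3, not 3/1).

1. join F+P (d=15, Q=-297) ⇒ FP; edges |F|=1/8, |P|=119/8
  updated: d(D,FP)=47/2, d(FP,K)=71/2, d(FP,M)=42, d(FP,N)=65/2
2. join M+N (d=27, Q=-397/2) ⇒ MN; edges |M|=151/12, |N|=173/12
  updated: d(D,MN)=10, d(FP,MN)=95/4, d(K,MN)=77/2
3. join D+K (d=14, Q=-215/2) ⇒ DK; edges |D|=-25/8, |K|=137/8
  updated: d(DK,FP)=45/2, d(DK,MN)=69/4
4. join DK+FP (d=45/2, Q=-127/2) ⇒ DFKP; edges |DK|=8, |FP|=29/2
  updated: d(DFKP,MN)=37/4
5. join DFKP+MN (d=37/4) ⇒ DFKMNP; edges |DFKP|=37/8, |MN|=37/8
final tree: (((D:-25/8,K:137/8):8,(F:1/8,P:119/8):29/2):37/8,(M:151/12,N:173/12):37/8)
total length: 351/4

8,29/2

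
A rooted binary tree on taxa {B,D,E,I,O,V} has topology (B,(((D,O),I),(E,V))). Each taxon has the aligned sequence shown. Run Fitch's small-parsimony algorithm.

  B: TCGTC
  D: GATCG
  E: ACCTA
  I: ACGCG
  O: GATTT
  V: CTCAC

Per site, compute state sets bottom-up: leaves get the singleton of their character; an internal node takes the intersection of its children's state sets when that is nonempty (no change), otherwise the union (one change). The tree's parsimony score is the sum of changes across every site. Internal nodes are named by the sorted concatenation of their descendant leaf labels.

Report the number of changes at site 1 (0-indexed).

2

DO@0: {G} ∩ {G} = {G} (intersection, +0)
DIO@0: {G} ∪ {A} = {A,G} (union, +1)
EV@0: {A} ∪ {C} = {A,C} (union, +1)
DEIOV@0: {A,G} ∩ {A,C} = {A} (intersection, +0)
BDEIOV@0: {T} ∪ {A} = {A,T} (union, +1)
DO@1: {A} ∩ {A} = {A} (intersection, +0)
DIO@1: {A} ∪ {C} = {A,C} (union, +1)
EV@1: {C} ∪ {T} = {C,T} (union, +1)
DEIOV@1: {A,C} ∩ {C,T} = {C} (intersection, +0)
BDEIOV@1: {C} ∩ {C} = {C} (intersection, +0)
DO@2: {T} ∩ {T} = {T} (intersection, +0)
DIO@2: {T} ∪ {G} = {G,T} (union, +1)
EV@2: {C} ∩ {C} = {C} (intersection, +0)
DEIOV@2: {G,T} ∪ {C} = {C,G,T} (union, +1)
BDEIOV@2: {G} ∩ {C,G,T} = {G} (intersection, +0)
DO@3: {C} ∪ {T} = {C,T} (union, +1)
DIO@3: {C,T} ∩ {C} = {C} (intersection, +0)
EV@3: {T} ∪ {A} = {A,T} (union, +1)
DEIOV@3: {C} ∪ {A,T} = {A,C,T} (union, +1)
BDEIOV@3: {T} ∩ {A,C,T} = {T} (intersection, +0)
DO@4: {G} ∪ {T} = {G,T} (union, +1)
DIO@4: {G,T} ∩ {G} = {G} (intersection, +0)
EV@4: {A} ∪ {C} = {A,C} (union, +1)
DEIOV@4: {G} ∪ {A,C} = {A,C,G} (union, +1)
BDEIOV@4: {C} ∩ {A,C,G} = {C} (intersection, +0)
per-site changes: [3, 2, 2, 3, 3]; total = 13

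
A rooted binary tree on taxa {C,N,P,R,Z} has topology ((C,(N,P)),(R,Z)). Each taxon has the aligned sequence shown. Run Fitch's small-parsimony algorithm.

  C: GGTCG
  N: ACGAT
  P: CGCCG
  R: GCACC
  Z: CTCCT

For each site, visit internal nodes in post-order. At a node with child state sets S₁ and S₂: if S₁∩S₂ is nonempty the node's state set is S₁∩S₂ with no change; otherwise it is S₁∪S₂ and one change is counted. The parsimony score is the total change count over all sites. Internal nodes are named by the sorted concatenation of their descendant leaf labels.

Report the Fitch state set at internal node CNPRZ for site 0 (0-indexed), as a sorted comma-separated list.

C,G

NP@0: {A} ∪ {C} = {A,C} (union, +1)
CNP@0: {G} ∪ {A,C} = {A,C,G} (union, +1)
RZ@0: {G} ∪ {C} = {C,G} (union, +1)
CNPRZ@0: {A,C,G} ∩ {C,G} = {C,G} (intersection, +0)
NP@1: {C} ∪ {G} = {C,G} (union, +1)
CNP@1: {G} ∩ {C,G} = {G} (intersection, +0)
RZ@1: {C} ∪ {T} = {C,T} (union, +1)
CNPRZ@1: {G} ∪ {C,T} = {C,G,T} (union, +1)
NP@2: {G} ∪ {C} = {C,G} (union, +1)
CNP@2: {T} ∪ {C,G} = {C,G,T} (union, +1)
RZ@2: {A} ∪ {C} = {A,C} (union, +1)
CNPRZ@2: {C,G,T} ∩ {A,C} = {C} (intersection, +0)
NP@3: {A} ∪ {C} = {A,C} (union, +1)
CNP@3: {C} ∩ {A,C} = {C} (intersection, +0)
RZ@3: {C} ∩ {C} = {C} (intersection, +0)
CNPRZ@3: {C} ∩ {C} = {C} (intersection, +0)
NP@4: {T} ∪ {G} = {G,T} (union, +1)
CNP@4: {G} ∩ {G,T} = {G} (intersection, +0)
RZ@4: {C} ∪ {T} = {C,T} (union, +1)
CNPRZ@4: {G} ∪ {C,T} = {C,G,T} (union, +1)
per-site changes: [3, 3, 3, 1, 3]; total = 13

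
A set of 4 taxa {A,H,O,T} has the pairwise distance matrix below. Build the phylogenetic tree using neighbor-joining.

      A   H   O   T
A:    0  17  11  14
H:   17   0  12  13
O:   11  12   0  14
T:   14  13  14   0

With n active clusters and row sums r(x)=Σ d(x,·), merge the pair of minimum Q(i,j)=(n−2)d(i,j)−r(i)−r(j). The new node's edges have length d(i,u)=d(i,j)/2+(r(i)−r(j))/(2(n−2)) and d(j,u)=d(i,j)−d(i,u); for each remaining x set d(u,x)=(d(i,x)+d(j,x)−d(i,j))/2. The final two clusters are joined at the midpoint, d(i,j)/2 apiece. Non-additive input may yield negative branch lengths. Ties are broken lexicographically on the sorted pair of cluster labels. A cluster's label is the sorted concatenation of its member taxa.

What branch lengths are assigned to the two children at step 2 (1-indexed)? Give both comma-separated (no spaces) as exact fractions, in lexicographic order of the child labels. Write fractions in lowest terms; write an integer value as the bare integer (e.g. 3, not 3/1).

step 1: merge (A,O) at d=11, Q=-57; branch lengths A→27/4, O→17/4; new cluster AO
  updated: d(AO,H)=9, d(AO,T)=17/2
step 2: merge (AO,H) at d=9, Q=-61/2; branch lengths AO→9/4, H→27/4; new cluster AHO
  updated: d(AHO,T)=25/4
step 3: merge (AHO,T) at d=25/4; branch lengths AHO→25/8, T→25/8; new cluster AHOT
final tree: (((A:27/4,O:17/4):9/4,H:27/4):25/8,T:25/8)
total length: 105/4

9/4,27/4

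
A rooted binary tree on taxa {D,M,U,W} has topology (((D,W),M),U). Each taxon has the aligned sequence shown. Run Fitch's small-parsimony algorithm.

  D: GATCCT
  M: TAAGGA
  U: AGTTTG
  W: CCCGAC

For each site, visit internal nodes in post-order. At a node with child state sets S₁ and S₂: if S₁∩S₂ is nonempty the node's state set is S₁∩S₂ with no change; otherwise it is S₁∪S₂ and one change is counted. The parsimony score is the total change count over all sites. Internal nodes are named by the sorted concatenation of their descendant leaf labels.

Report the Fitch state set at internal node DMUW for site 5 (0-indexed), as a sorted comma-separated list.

A,C,G,T

site 0, node DW: D={G} ∪ W={C} → {C,G} (+1)
site 0, node DMW: DW={C,G} ∪ M={T} → {C,G,T} (+1)
site 0, node DMUW: DMW={C,G,T} ∪ U={A} → {A,C,G,T} (+1)
site 1, node DW: D={A} ∪ W={C} → {A,C} (+1)
site 1, node DMW: DW={A,C} ∩ M={A} → {A} (+0)
site 1, node DMUW: DMW={A} ∪ U={G} → {A,G} (+1)
site 2, node DW: D={T} ∪ W={C} → {C,T} (+1)
site 2, node DMW: DW={C,T} ∪ M={A} → {A,C,T} (+1)
site 2, node DMUW: DMW={A,C,T} ∩ U={T} → {T} (+0)
site 3, node DW: D={C} ∪ W={G} → {C,G} (+1)
site 3, node DMW: DW={C,G} ∩ M={G} → {G} (+0)
site 3, node DMUW: DMW={G} ∪ U={T} → {G,T} (+1)
site 4, node DW: D={C} ∪ W={A} → {A,C} (+1)
site 4, node DMW: DW={A,C} ∪ M={G} → {A,C,G} (+1)
site 4, node DMUW: DMW={A,C,G} ∪ U={T} → {A,C,G,T} (+1)
site 5, node DW: D={T} ∪ W={C} → {C,T} (+1)
site 5, node DMW: DW={C,T} ∪ M={A} → {A,C,T} (+1)
site 5, node DMUW: DMW={A,C,T} ∪ U={G} → {A,C,G,T} (+1)
per-site changes: [3, 2, 2, 2, 3, 3]; total = 15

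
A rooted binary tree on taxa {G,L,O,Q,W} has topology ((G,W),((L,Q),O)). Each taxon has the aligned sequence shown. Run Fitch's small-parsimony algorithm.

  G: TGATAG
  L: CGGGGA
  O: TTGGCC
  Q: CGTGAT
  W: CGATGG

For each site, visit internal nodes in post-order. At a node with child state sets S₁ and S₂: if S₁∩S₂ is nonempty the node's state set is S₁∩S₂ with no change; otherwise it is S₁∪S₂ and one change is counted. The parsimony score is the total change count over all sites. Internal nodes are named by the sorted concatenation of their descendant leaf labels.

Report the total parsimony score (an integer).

12

site 0, node GW: G={T} ∪ W={C} → {C,T} (+1)
site 0, node LQ: L={C} ∩ Q={C} → {C} (+0)
site 0, node LOQ: LQ={C} ∪ O={T} → {C,T} (+1)
site 0, node GLOQW: GW={C,T} ∩ LOQ={C,T} → {C,T} (+0)
site 1, node GW: G={G} ∩ W={G} → {G} (+0)
site 1, node LQ: L={G} ∩ Q={G} → {G} (+0)
site 1, node LOQ: LQ={G} ∪ O={T} → {G,T} (+1)
site 1, node GLOQW: GW={G} ∩ LOQ={G,T} → {G} (+0)
site 2, node GW: G={A} ∩ W={A} → {A} (+0)
site 2, node LQ: L={G} ∪ Q={T} → {G,T} (+1)
site 2, node LOQ: LQ={G,T} ∩ O={G} → {G} (+0)
site 2, node GLOQW: GW={A} ∪ LOQ={G} → {A,G} (+1)
site 3, node GW: G={T} ∩ W={T} → {T} (+0)
site 3, node LQ: L={G} ∩ Q={G} → {G} (+0)
site 3, node LOQ: LQ={G} ∩ O={G} → {G} (+0)
site 3, node GLOQW: GW={T} ∪ LOQ={G} → {G,T} (+1)
site 4, node GW: G={A} ∪ W={G} → {A,G} (+1)
site 4, node LQ: L={G} ∪ Q={A} → {A,G} (+1)
site 4, node LOQ: LQ={A,G} ∪ O={C} → {A,C,G} (+1)
site 4, node GLOQW: GW={A,G} ∩ LOQ={A,C,G} → {A,G} (+0)
site 5, node GW: G={G} ∩ W={G} → {G} (+0)
site 5, node LQ: L={A} ∪ Q={T} → {A,T} (+1)
site 5, node LOQ: LQ={A,T} ∪ O={C} → {A,C,T} (+1)
site 5, node GLOQW: GW={G} ∪ LOQ={A,C,T} → {A,C,G,T} (+1)
per-site changes: [2, 1, 2, 1, 3, 3]; total = 12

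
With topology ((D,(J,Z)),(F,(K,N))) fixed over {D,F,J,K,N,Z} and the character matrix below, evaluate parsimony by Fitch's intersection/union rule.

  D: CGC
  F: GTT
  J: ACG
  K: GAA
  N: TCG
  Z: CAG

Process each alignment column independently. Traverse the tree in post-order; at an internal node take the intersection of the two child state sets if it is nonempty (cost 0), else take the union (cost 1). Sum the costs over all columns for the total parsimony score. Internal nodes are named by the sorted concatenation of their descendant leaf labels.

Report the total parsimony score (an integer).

10

[col 0] JZ: children J:{A}, Z:{C} ∪→ {A,C}; cost 1
[col 0] DJZ: children D:{C}, JZ:{A,C} ∩→ {C}; cost 0
[col 0] KN: children K:{G}, N:{T} ∪→ {G,T}; cost 1
[col 0] FKN: children F:{G}, KN:{G,T} ∩→ {G}; cost 0
[col 0] DFJKNZ: children DJZ:{C}, FKN:{G} ∪→ {C,G}; cost 1
[col 1] JZ: children J:{C}, Z:{A} ∪→ {A,C}; cost 1
[col 1] DJZ: children D:{G}, JZ:{A,C} ∪→ {A,C,G}; cost 1
[col 1] KN: children K:{A}, N:{C} ∪→ {A,C}; cost 1
[col 1] FKN: children F:{T}, KN:{A,C} ∪→ {A,C,T}; cost 1
[col 1] DFJKNZ: children DJZ:{A,C,G}, FKN:{A,C,T} ∩→ {A,C}; cost 0
[col 2] JZ: children J:{G}, Z:{G} ∩→ {G}; cost 0
[col 2] DJZ: children D:{C}, JZ:{G} ∪→ {C,G}; cost 1
[col 2] KN: children K:{A}, N:{G} ∪→ {A,G}; cost 1
[col 2] FKN: children F:{T}, KN:{A,G} ∪→ {A,G,T}; cost 1
[col 2] DFJKNZ: children DJZ:{C,G}, FKN:{A,G,T} ∩→ {G}; cost 0
per-site changes: [3, 4, 3]; total = 10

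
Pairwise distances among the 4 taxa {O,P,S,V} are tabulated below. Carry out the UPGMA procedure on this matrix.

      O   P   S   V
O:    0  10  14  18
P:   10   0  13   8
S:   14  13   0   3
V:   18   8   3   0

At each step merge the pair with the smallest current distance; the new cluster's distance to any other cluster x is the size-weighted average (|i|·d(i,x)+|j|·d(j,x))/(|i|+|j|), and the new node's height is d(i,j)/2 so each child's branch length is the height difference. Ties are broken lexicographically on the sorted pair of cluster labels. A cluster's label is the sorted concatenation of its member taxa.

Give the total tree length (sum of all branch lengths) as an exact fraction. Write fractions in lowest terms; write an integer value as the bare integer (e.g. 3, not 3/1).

79/4

step 1: merge (S,V) at d=3; branch lengths S→3/2, V→3/2; new cluster SV
  updated: d(O,SV)=16, d(P,SV)=21/2
step 2: merge (O,P) at d=10; branch lengths O→5, P→5; new cluster OP
  updated: d(OP,SV)=53/4
step 3: merge (OP,SV) at d=53/4; branch lengths OP→13/8, SV→41/8; new cluster OPSV
final tree: ((O:5,P:5):13/8,(S:3/2,V:3/2):41/8)
total length: 79/4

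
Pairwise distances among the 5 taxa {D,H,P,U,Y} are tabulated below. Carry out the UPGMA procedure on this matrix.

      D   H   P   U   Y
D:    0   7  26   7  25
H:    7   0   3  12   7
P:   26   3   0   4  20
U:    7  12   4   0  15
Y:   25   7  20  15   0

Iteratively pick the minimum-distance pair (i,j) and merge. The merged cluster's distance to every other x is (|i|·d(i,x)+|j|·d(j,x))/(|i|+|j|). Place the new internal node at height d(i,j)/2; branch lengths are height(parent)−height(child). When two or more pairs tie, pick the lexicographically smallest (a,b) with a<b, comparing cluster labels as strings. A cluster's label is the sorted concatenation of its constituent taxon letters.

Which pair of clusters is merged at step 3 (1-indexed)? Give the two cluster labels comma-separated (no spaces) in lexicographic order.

1. join H+P (d=3) ⇒ HP; edges |H|=3/2, |P|=3/2
  updated: d(D,HP)=33/2, d(HP,U)=8, d(HP,Y)=27/2
2. join D+U (d=7) ⇒ DU; edges |D|=7/2, |U|=7/2
  updated: d(DU,HP)=49/4, d(DU,Y)=20
3. join DU+HP (d=49/4) ⇒ DHPU; edges |DU|=21/8, |HP|=37/8
  updated: d(DHPU,Y)=67/4
4. join DHPU+Y (d=67/4) ⇒ DHPUY; edges |DHPU|=9/4, |Y|=67/8
final tree: (((D:7/2,U:7/2):21/8,(H:3/2,P:3/2):37/8):9/4,Y:67/8)
total length: 223/8

DU,HP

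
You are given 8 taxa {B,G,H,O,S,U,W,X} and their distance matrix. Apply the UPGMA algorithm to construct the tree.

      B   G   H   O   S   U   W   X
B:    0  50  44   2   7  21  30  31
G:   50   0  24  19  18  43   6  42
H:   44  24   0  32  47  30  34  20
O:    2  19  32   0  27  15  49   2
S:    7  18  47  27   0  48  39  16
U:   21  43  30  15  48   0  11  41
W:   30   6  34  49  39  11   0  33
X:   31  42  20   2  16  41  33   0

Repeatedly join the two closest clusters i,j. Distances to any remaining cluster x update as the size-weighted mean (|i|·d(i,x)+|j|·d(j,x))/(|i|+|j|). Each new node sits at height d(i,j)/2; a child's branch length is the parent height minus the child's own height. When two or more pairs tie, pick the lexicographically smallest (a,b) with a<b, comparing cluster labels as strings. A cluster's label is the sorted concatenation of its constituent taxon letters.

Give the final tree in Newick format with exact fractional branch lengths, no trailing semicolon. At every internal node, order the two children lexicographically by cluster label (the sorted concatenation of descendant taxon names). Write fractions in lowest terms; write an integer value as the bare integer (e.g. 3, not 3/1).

(((B:1,O:1):59/8,(S:8,X:8):3/8):35/4,(((G:3,W:3):21/2,U:27/2):7/6,H:44/3):59/24)

1. join B+O (d=2) ⇒ BO; edges |B|=1, |O|=1
  updated: d(BO,G)=69/2, d(BO,H)=38, d(BO,S)=17, d(BO,U)=18, d(BO,W)=79/2, d(BO,X)=33/2
2. join G+W (d=6) ⇒ GW; edges |G|=3, |W|=3
  updated: d(BO,GW)=37, d(GW,H)=29, d(GW,S)=57/2, d(GW,U)=27, d(GW,X)=75/2
3. join S+X (d=16) ⇒ SX; edges |S|=8, |X|=8
  updated: d(BO,SX)=67/4, d(GW,SX)=33, d(H,SX)=67/2, d(SX,U)=89/2
4. join BO+SX (d=67/4) ⇒ BOSX; edges |BO|=59/8, |SX|=3/8
  updated: d(BOSX,GW)=35, d(BOSX,H)=143/4, d(BOSX,U)=125/4
5. join GW+U (d=27) ⇒ GUW; edges |GW|=21/2, |U|=27/2
  updated: d(BOSX,GUW)=135/4, d(GUW,H)=88/3
6. join GUW+H (d=88/3) ⇒ GHUW; edges |GUW|=7/6, |H|=44/3
  updated: d(BOSX,GHUW)=137/4
7. join BOSX+GHUW (d=137/4) ⇒ BGHOSUWX; edges |BOSX|=35/4, |GHUW|=59/24
final tree: (((B:1,O:1):59/8,(S:8,X:8):3/8):35/4,(((G:3,W:3):21/2,U:27/2):7/6,H:44/3):59/24)
total length: 1987/24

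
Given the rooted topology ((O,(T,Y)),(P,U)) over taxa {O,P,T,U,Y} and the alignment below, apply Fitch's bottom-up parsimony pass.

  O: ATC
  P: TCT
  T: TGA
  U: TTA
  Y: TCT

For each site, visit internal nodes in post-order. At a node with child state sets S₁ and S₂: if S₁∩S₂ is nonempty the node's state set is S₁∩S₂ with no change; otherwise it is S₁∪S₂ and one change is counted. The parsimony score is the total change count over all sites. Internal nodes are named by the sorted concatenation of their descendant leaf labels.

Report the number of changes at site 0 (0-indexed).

1

[col 0] TY: children T:{T}, Y:{T} ∩→ {T}; cost 0
[col 0] OTY: children O:{A}, TY:{T} ∪→ {A,T}; cost 1
[col 0] PU: children P:{T}, U:{T} ∩→ {T}; cost 0
[col 0] OPTUY: children OTY:{A,T}, PU:{T} ∩→ {T}; cost 0
[col 1] TY: children T:{G}, Y:{C} ∪→ {C,G}; cost 1
[col 1] OTY: children O:{T}, TY:{C,G} ∪→ {C,G,T}; cost 1
[col 1] PU: children P:{C}, U:{T} ∪→ {C,T}; cost 1
[col 1] OPTUY: children OTY:{C,G,T}, PU:{C,T} ∩→ {C,T}; cost 0
[col 2] TY: children T:{A}, Y:{T} ∪→ {A,T}; cost 1
[col 2] OTY: children O:{C}, TY:{A,T} ∪→ {A,C,T}; cost 1
[col 2] PU: children P:{T}, U:{A} ∪→ {A,T}; cost 1
[col 2] OPTUY: children OTY:{A,C,T}, PU:{A,T} ∩→ {A,T}; cost 0
per-site changes: [1, 3, 3]; total = 7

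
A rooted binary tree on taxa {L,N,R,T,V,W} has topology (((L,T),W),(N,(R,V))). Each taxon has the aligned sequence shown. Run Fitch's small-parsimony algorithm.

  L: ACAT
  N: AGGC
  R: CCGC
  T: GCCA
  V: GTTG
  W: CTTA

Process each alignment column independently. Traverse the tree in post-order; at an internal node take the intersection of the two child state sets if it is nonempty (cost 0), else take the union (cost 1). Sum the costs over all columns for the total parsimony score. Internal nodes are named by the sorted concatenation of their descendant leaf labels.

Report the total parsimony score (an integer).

LT@0: {A} ∪ {G} = {A,G} (union, +1)
LTW@0: {A,G} ∪ {C} = {A,C,G} (union, +1)
RV@0: {C} ∪ {G} = {C,G} (union, +1)
NRV@0: {A} ∪ {C,G} = {A,C,G} (union, +1)
LNRTVW@0: {A,C,G} ∩ {A,C,G} = {A,C,G} (intersection, +0)
LT@1: {C} ∩ {C} = {C} (intersection, +0)
LTW@1: {C} ∪ {T} = {C,T} (union, +1)
RV@1: {C} ∪ {T} = {C,T} (union, +1)
NRV@1: {G} ∪ {C,T} = {C,G,T} (union, +1)
LNRTVW@1: {C,T} ∩ {C,G,T} = {C,T} (intersection, +0)
LT@2: {A} ∪ {C} = {A,C} (union, +1)
LTW@2: {A,C} ∪ {T} = {A,C,T} (union, +1)
RV@2: {G} ∪ {T} = {G,T} (union, +1)
NRV@2: {G} ∩ {G,T} = {G} (intersection, +0)
LNRTVW@2: {A,C,T} ∪ {G} = {A,C,G,T} (union, +1)
LT@3: {T} ∪ {A} = {A,T} (union, +1)
LTW@3: {A,T} ∩ {A} = {A} (intersection, +0)
RV@3: {C} ∪ {G} = {C,G} (union, +1)
NRV@3: {C} ∩ {C,G} = {C} (intersection, +0)
LNRTVW@3: {A} ∪ {C} = {A,C} (union, +1)
per-site changes: [4, 3, 4, 3]; total = 14

14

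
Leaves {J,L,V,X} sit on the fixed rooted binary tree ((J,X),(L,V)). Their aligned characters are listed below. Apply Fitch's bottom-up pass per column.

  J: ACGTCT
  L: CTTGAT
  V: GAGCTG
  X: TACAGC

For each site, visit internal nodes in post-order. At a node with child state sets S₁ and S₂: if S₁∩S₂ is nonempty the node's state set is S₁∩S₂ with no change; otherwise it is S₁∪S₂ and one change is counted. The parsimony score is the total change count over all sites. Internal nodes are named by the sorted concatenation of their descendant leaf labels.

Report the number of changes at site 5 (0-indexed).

site 0, node JX: J={A} ∪ X={T} → {A,T} (+1)
site 0, node LV: L={C} ∪ V={G} → {C,G} (+1)
site 0, node JLVX: JX={A,T} ∪ LV={C,G} → {A,C,G,T} (+1)
site 1, node JX: J={C} ∪ X={A} → {A,C} (+1)
site 1, node LV: L={T} ∪ V={A} → {A,T} (+1)
site 1, node JLVX: JX={A,C} ∩ LV={A,T} → {A} (+0)
site 2, node JX: J={G} ∪ X={C} → {C,G} (+1)
site 2, node LV: L={T} ∪ V={G} → {G,T} (+1)
site 2, node JLVX: JX={C,G} ∩ LV={G,T} → {G} (+0)
site 3, node JX: J={T} ∪ X={A} → {A,T} (+1)
site 3, node LV: L={G} ∪ V={C} → {C,G} (+1)
site 3, node JLVX: JX={A,T} ∪ LV={C,G} → {A,C,G,T} (+1)
site 4, node JX: J={C} ∪ X={G} → {C,G} (+1)
site 4, node LV: L={A} ∪ V={T} → {A,T} (+1)
site 4, node JLVX: JX={C,G} ∪ LV={A,T} → {A,C,G,T} (+1)
site 5, node JX: J={T} ∪ X={C} → {C,T} (+1)
site 5, node LV: L={T} ∪ V={G} → {G,T} (+1)
site 5, node JLVX: JX={C,T} ∩ LV={G,T} → {T} (+0)
per-site changes: [3, 2, 2, 3, 3, 2]; total = 15

2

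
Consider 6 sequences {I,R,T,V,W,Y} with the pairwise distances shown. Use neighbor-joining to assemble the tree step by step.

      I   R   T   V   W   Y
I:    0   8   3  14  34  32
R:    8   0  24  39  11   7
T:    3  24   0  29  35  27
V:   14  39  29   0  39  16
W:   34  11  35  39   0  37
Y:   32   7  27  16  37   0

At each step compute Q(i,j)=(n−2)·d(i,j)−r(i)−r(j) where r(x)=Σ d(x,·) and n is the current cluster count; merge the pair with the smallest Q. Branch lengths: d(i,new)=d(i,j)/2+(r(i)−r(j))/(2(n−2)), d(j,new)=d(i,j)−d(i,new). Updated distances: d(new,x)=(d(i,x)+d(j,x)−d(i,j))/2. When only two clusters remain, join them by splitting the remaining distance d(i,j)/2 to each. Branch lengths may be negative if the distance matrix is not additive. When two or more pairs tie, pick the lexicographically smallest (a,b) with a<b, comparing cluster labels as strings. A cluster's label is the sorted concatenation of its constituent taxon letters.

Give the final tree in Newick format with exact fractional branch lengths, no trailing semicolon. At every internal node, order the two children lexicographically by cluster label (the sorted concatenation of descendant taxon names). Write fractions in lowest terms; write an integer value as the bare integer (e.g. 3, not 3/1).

((((I:-19/12,T:55/12):69/8,(R:-23/8,W:111/8):77/8):59/8,V:41/4):23/8,Y:23/8)

iteration 1: select R,W (d=11, Q=-201); attach at lengths (-23/8, 111/8); label the merged cluster RW
  updated: d(I,RW)=31/2, d(RW,T)=24, d(RW,V)=67/2, d(RW,Y)=33/2
iteration 2: select I,T (d=3, Q=-277/2); attach at lengths (-19/12, 55/12); label the merged cluster IT
  updated: d(IT,RW)=73/4, d(IT,V)=20, d(IT,Y)=28
iteration 3: select IT,RW (d=73/4, Q=-98); attach at lengths (69/8, 77/8); label the merged cluster IRTW
  updated: d(IRTW,V)=141/8, d(IRTW,Y)=105/8
iteration 4: select IRTW,V (d=141/8, Q=-187/4); attach at lengths (59/8, 41/4); label the merged cluster IRTVW
  updated: d(IRTVW,Y)=23/4
iteration 5: select IRTVW,Y (d=23/4); attach at lengths (23/8, 23/8); label the merged cluster IRTVWY
final tree: ((((I:-19/12,T:55/12):69/8,(R:-23/8,W:111/8):77/8):59/8,V:41/4):23/8,Y:23/8)
total length: 445/8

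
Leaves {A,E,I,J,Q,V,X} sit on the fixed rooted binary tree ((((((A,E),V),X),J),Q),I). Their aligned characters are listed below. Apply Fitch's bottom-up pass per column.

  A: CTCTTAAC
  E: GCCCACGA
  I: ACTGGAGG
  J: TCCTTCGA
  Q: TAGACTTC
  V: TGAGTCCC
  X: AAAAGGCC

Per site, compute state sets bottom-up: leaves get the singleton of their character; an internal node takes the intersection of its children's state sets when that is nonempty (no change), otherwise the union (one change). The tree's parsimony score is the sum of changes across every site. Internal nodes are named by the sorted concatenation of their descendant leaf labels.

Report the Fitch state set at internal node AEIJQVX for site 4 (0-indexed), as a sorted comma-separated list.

C,G,T

[col 0] AE: children A:{C}, E:{G} ∪→ {C,G}; cost 1
[col 0] AEV: children AE:{C,G}, V:{T} ∪→ {C,G,T}; cost 1
[col 0] AEVX: children AEV:{C,G,T}, X:{A} ∪→ {A,C,G,T}; cost 1
[col 0] AEJVX: children AEVX:{A,C,G,T}, J:{T} ∩→ {T}; cost 0
[col 0] AEJQVX: children AEJVX:{T}, Q:{T} ∩→ {T}; cost 0
[col 0] AEIJQVX: children AEJQVX:{T}, I:{A} ∪→ {A,T}; cost 1
[col 1] AE: children A:{T}, E:{C} ∪→ {C,T}; cost 1
[col 1] AEV: children AE:{C,T}, V:{G} ∪→ {C,G,T}; cost 1
[col 1] AEVX: children AEV:{C,G,T}, X:{A} ∪→ {A,C,G,T}; cost 1
[col 1] AEJVX: children AEVX:{A,C,G,T}, J:{C} ∩→ {C}; cost 0
[col 1] AEJQVX: children AEJVX:{C}, Q:{A} ∪→ {A,C}; cost 1
[col 1] AEIJQVX: children AEJQVX:{A,C}, I:{C} ∩→ {C}; cost 0
[col 2] AE: children A:{C}, E:{C} ∩→ {C}; cost 0
[col 2] AEV: children AE:{C}, V:{A} ∪→ {A,C}; cost 1
[col 2] AEVX: children AEV:{A,C}, X:{A} ∩→ {A}; cost 0
[col 2] AEJVX: children AEVX:{A}, J:{C} ∪→ {A,C}; cost 1
[col 2] AEJQVX: children AEJVX:{A,C}, Q:{G} ∪→ {A,C,G}; cost 1
[col 2] AEIJQVX: children AEJQVX:{A,C,G}, I:{T} ∪→ {A,C,G,T}; cost 1
[col 3] AE: children A:{T}, E:{C} ∪→ {C,T}; cost 1
[col 3] AEV: children AE:{C,T}, V:{G} ∪→ {C,G,T}; cost 1
[col 3] AEVX: children AEV:{C,G,T}, X:{A} ∪→ {A,C,G,T}; cost 1
[col 3] AEJVX: children AEVX:{A,C,G,T}, J:{T} ∩→ {T}; cost 0
[col 3] AEJQVX: children AEJVX:{T}, Q:{A} ∪→ {A,T}; cost 1
[col 3] AEIJQVX: children AEJQVX:{A,T}, I:{G} ∪→ {A,G,T}; cost 1
[col 4] AE: children A:{T}, E:{A} ∪→ {A,T}; cost 1
[col 4] AEV: children AE:{A,T}, V:{T} ∩→ {T}; cost 0
[col 4] AEVX: children AEV:{T}, X:{G} ∪→ {G,T}; cost 1
[col 4] AEJVX: children AEVX:{G,T}, J:{T} ∩→ {T}; cost 0
[col 4] AEJQVX: children AEJVX:{T}, Q:{C} ∪→ {C,T}; cost 1
[col 4] AEIJQVX: children AEJQVX:{C,T}, I:{G} ∪→ {C,G,T}; cost 1
[col 5] AE: children A:{A}, E:{C} ∪→ {A,C}; cost 1
[col 5] AEV: children AE:{A,C}, V:{C} ∩→ {C}; cost 0
[col 5] AEVX: children AEV:{C}, X:{G} ∪→ {C,G}; cost 1
[col 5] AEJVX: children AEVX:{C,G}, J:{C} ∩→ {C}; cost 0
[col 5] AEJQVX: children AEJVX:{C}, Q:{T} ∪→ {C,T}; cost 1
[col 5] AEIJQVX: children AEJQVX:{C,T}, I:{A} ∪→ {A,C,T}; cost 1
[col 6] AE: children A:{A}, E:{G} ∪→ {A,G}; cost 1
[col 6] AEV: children AE:{A,G}, V:{C} ∪→ {A,C,G}; cost 1
[col 6] AEVX: children AEV:{A,C,G}, X:{C} ∩→ {C}; cost 0
[col 6] AEJVX: children AEVX:{C}, J:{G} ∪→ {C,G}; cost 1
[col 6] AEJQVX: children AEJVX:{C,G}, Q:{T} ∪→ {C,G,T}; cost 1
[col 6] AEIJQVX: children AEJQVX:{C,G,T}, I:{G} ∩→ {G}; cost 0
[col 7] AE: children A:{C}, E:{A} ∪→ {A,C}; cost 1
[col 7] AEV: children AE:{A,C}, V:{C} ∩→ {C}; cost 0
[col 7] AEVX: children AEV:{C}, X:{C} ∩→ {C}; cost 0
[col 7] AEJVX: children AEVX:{C}, J:{A} ∪→ {A,C}; cost 1
[col 7] AEJQVX: children AEJVX:{A,C}, Q:{C} ∩→ {C}; cost 0
[col 7] AEIJQVX: children AEJQVX:{C}, I:{G} ∪→ {C,G}; cost 1
per-site changes: [4, 4, 4, 5, 4, 4, 4, 3]; total = 32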